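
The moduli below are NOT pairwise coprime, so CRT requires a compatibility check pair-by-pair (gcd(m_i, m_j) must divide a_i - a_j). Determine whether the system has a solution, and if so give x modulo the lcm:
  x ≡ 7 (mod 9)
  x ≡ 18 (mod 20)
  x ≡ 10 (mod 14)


Moduli 9, 20, 14 are not pairwise coprime, so CRT works modulo lcm(m_i) when all pairwise compatibility conditions hold.
Pairwise compatibility: gcd(m_i, m_j) must divide a_i - a_j for every pair.
Merge one congruence at a time:
  Start: x ≡ 7 (mod 9).
  Combine with x ≡ 18 (mod 20): gcd(9, 20) = 1; 18 - 7 = 11, which IS divisible by 1, so compatible.
    Write x = 7 + 9·t and substitute into x ≡ 18 (mod 20): 9·t ≡ 18 − 7 = 11 (mod 20).
    The inverse of 9 mod 20 is 9 (since 9·9 = 81 = 4·20 + 1), so t ≡ 9·11 = 99 ≡ 19 (mod 20).
    Then x = 7 + 9·19 = 178, valid modulo lcm(9, 20) = 180: x ≡ 178 (mod 180).
  Combine with x ≡ 10 (mod 14): gcd(180, 14) = 2; 10 - 178 = -168, which IS divisible by 2, so compatible.
    Write x = 178 + 180·t and substitute into x ≡ 10 (mod 14): 180·t ≡ 10 − 178 = -168 (mod 14).
    Divide the congruence (and modulus) by g = 2: 90·t ≡ -84 (mod 7).
    Reduce coefficients mod 7: 6·t ≡ 0 (mod 7).
    The inverse of 6 mod 7 is 6 (since 6·6 = 36 = 5·7 + 1), so t ≡ 6·0 = 0 ≡ 0 (mod 7).
    Then x = 178 + 180·0 = 178, valid modulo lcm(180, 14) = 1260: x ≡ 178 (mod 1260).
Verify: 178 mod 9 = 7, 178 mod 20 = 18, 178 mod 14 = 10.

x ≡ 178 (mod 1260).


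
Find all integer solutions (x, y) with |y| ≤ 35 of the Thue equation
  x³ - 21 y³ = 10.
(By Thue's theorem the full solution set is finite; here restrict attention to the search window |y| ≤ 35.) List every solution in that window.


The equation is x³ - 21y³ = 10. For fixed y, x³ = 21·y³ + 10, so a solution requires the RHS to be a perfect cube.
Strategy: iterate y from -35 to 35, compute RHS = 21·y³ + 10, and check whether it is a (positive or negative) perfect cube.
Check small values of y:
  y = 0: RHS = 10 is not a perfect cube.
  y = 1: RHS = 31 is not a perfect cube.
  y = -1: RHS = -11 is not a perfect cube.
  y = 2: RHS = 178 is not a perfect cube.
  y = -2: RHS = -158 is not a perfect cube.
  y = 3: RHS = 577 is not a perfect cube.
  y = -3: RHS = -557 is not a perfect cube.
Continuing the search up to |y| = 35 finds no solutions either.
No (x, y) in the scanned range satisfies the equation.

No integer solutions with |y| ≤ 35.


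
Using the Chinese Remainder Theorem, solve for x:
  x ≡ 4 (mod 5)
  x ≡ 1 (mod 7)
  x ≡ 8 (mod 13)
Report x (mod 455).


Moduli 5, 7, 13 are pairwise coprime; by CRT there is a unique solution modulo M = 5 · 7 · 13 = 455.
Solve pairwise, accumulating the modulus:
  Start with x ≡ 4 (mod 5).
  Combine with x ≡ 1 (mod 7): since gcd(5, 7) = 1, we get a unique residue mod 35.
    Write x = 4 + 5·t and substitute into x ≡ 1 (mod 7): 5·t ≡ 1 − 4 = -3 (mod 7).
    Reduce coefficients mod 7: 5·t ≡ 4 (mod 7).
    The inverse of 5 mod 7 is 3 (since 5·3 = 15 = 2·7 + 1), so t ≡ 3·4 = 12 ≡ 5 (mod 7).
    Then x = 4 + 5·5 = 29, valid modulo lcm(5, 7) = 35: x ≡ 29 (mod 35).
  Combine with x ≡ 8 (mod 13): since gcd(35, 13) = 1, we get a unique residue mod 455.
    Write x = 29 + 35·t and substitute into x ≡ 8 (mod 13): 35·t ≡ 8 − 29 = -21 (mod 13).
    Reduce coefficients mod 13: 9·t ≡ 5 (mod 13).
    The inverse of 9 mod 13 is 3 (since 9·3 = 27 = 2·13 + 1), so t ≡ 3·5 = 15 ≡ 2 (mod 13).
    Then x = 29 + 35·2 = 99, valid modulo lcm(35, 13) = 455: x ≡ 99 (mod 455).
Verify: 99 mod 5 = 4 ✓, 99 mod 7 = 1 ✓, 99 mod 13 = 8 ✓.

x ≡ 99 (mod 455).


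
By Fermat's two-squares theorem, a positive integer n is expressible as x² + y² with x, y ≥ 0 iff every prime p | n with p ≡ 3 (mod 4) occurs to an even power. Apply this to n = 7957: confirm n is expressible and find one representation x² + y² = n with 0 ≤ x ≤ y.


Step 1: Factor n = 7957 = 73 · 109.
Step 2: Check the mod-4 condition on each prime factor: 73 ≡ 1 (mod 4), exponent 1; 109 ≡ 1 (mod 4), exponent 1.
All primes ≡ 3 (mod 4) appear to even exponent (or don't appear), so by the two-squares theorem n IS expressible as a sum of two squares.
Step 3: Build a representation. Here n = 73 · 109 is a product of primes ≡ 1 (mod 4). Each prime p ≡ 1 (mod 4) is itself a sum of two squares; find a² by testing p − a² for a perfect square:
  73: 73 − 1² = 72, 73 − 2² = 69, 73 − 3² = 64 = 8² ⇒ 73 = 3² + 8².
  109: 109 − 1² = 108, 109 − 2² = 105, 109 − 3² = 100 = 10² ⇒ 109 = 3² + 10².
  Combine using the Brahmagupta–Fibonacci identity (a² + b²)(c² + d²) = (ac − bd)² + (ad + bc)² = (ac + bd)² + (ad − bc)²:
  73 · 109 = 7957: from (3² + 8²)(3² + 10²), take (3·3 − 8·10, 3·10 + 8·3) = (9 − 80, 30 + 24) = (-71, 54); dropping signs (only squares matter) gives (71, 54); check 71² + 54² = 5041 + 2916 = 7957 ✓.
Step 4: Order so x ≤ y and verify: 54² + 71² = 2916 + 5041 = 7957 = n. ✓

n = 7957 = 54² + 71² (one valid representation with x ≤ y).


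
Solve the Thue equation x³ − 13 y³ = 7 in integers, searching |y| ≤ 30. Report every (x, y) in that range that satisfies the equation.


The equation is x³ - 13y³ = 7. For fixed y, x³ = 13·y³ + 7, so a solution requires the RHS to be a perfect cube.
Strategy: iterate y from -30 to 30, compute RHS = 13·y³ + 7, and check whether it is a (positive or negative) perfect cube.
Check small values of y:
  y = 0: RHS = 7 is not a perfect cube.
  y = 1: RHS = 20 is not a perfect cube.
  y = -1: RHS = -6 is not a perfect cube.
  y = 2: RHS = 111 is not a perfect cube.
  y = -2: RHS = -97 is not a perfect cube.
  y = 3: RHS = 358 is not a perfect cube.
  y = -3: RHS = -344 is not a perfect cube.
Continuing the search up to |y| = 30 finds no solutions either.
No (x, y) in the scanned range satisfies the equation.

No integer solutions with |y| ≤ 30.


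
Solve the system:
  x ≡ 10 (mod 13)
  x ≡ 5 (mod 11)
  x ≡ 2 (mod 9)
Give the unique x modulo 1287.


Moduli 13, 11, 9 are pairwise coprime; by CRT there is a unique solution modulo M = 13 · 11 · 9 = 1287.
Solve pairwise, accumulating the modulus:
  Start with x ≡ 10 (mod 13).
  Combine with x ≡ 5 (mod 11): since gcd(13, 11) = 1, we get a unique residue mod 143.
    Write x = 10 + 13·t and substitute into x ≡ 5 (mod 11): 13·t ≡ 5 − 10 = -5 (mod 11).
    Reduce coefficients mod 11: 2·t ≡ 6 (mod 11).
    The inverse of 2 mod 11 is 6 (since 2·6 = 12 = 1·11 + 1), so t ≡ 6·6 = 36 ≡ 3 (mod 11).
    Then x = 10 + 13·3 = 49, valid modulo lcm(13, 11) = 143: x ≡ 49 (mod 143).
  Combine with x ≡ 2 (mod 9): since gcd(143, 9) = 1, we get a unique residue mod 1287.
    Write x = 49 + 143·t and substitute into x ≡ 2 (mod 9): 143·t ≡ 2 − 49 = -47 (mod 9).
    Reduce coefficients mod 9: 8·t ≡ 7 (mod 9).
    The inverse of 8 mod 9 is 8 (since 8·8 = 64 = 7·9 + 1), so t ≡ 8·7 = 56 ≡ 2 (mod 9).
    Then x = 49 + 143·2 = 335, valid modulo lcm(143, 9) = 1287: x ≡ 335 (mod 1287).
Verify: 335 mod 13 = 10 ✓, 335 mod 11 = 5 ✓, 335 mod 9 = 2 ✓.

x ≡ 335 (mod 1287).


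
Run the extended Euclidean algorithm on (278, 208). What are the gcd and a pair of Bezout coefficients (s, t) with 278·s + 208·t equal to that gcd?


Euclidean algorithm on (278, 208) — divide until remainder is 0:
  278 = 1 · 208 + 70
  208 = 2 · 70 + 68
  70 = 1 · 68 + 2
  68 = 34 · 2 + 0
gcd(278, 208) = 2.
Track Bezout coefficients alongside the remainders: start with r₀ = 278 = a·1 + b·0 (s = 1, t = 0) and r₁ = 208 = a·0 + b·1 (s = 0, t = 1); each new remainder r_{k+1} = r_{k-1} − q_k·r_k inherits s_{k+1} = s_{k-1} − q_k·s_k, t_{k+1} = t_{k-1} − q_k·t_k, so r_k = a·s_k + b·t_k at every step:
  q = 1: r = 70, s = 1 − 1·0 = 1, t = 0 − 1·1 = -1  (check: 278·1 + 208·(-1) = 70)
  q = 2: r = 68, s = 0 − 2·1 = -2, t = 1 − 2·(-1) = 3  (check: 278·(-2) + 208·3 = 68)
  q = 1: r = 2, s = 1 − 1·(-2) = 3, t = -1 − 1·3 = -4  (check: 278·3 + 208·(-4) = 2)
The row with r = 2 (the gcd) gives the Bezout coefficients s = 3, t = -4.
Result: 278 · (3) + 208 · (-4) = 2.

gcd(278, 208) = 2; s = 3, t = -4 (check: 278·3 + 208·(-4) = 2).


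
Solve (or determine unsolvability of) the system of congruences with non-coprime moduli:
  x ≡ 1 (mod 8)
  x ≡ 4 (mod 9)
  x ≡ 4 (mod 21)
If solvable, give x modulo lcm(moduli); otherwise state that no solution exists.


Moduli 8, 9, 21 are not pairwise coprime, so CRT works modulo lcm(m_i) when all pairwise compatibility conditions hold.
Pairwise compatibility: gcd(m_i, m_j) must divide a_i - a_j for every pair.
Merge one congruence at a time:
  Start: x ≡ 1 (mod 8).
  Combine with x ≡ 4 (mod 9): gcd(8, 9) = 1; 4 - 1 = 3, which IS divisible by 1, so compatible.
    Write x = 1 + 8·t and substitute into x ≡ 4 (mod 9): 8·t ≡ 4 − 1 = 3 (mod 9).
    The inverse of 8 mod 9 is 8 (since 8·8 = 64 = 7·9 + 1), so t ≡ 8·3 = 24 ≡ 6 (mod 9).
    Then x = 1 + 8·6 = 49, valid modulo lcm(8, 9) = 72: x ≡ 49 (mod 72).
  Combine with x ≡ 4 (mod 21): gcd(72, 21) = 3; 4 - 49 = -45, which IS divisible by 3, so compatible.
    Write x = 49 + 72·t and substitute into x ≡ 4 (mod 21): 72·t ≡ 4 − 49 = -45 (mod 21).
    Divide the congruence (and modulus) by g = 3: 24·t ≡ -15 (mod 7).
    Reduce coefficients mod 7: 3·t ≡ 6 (mod 7).
    The inverse of 3 mod 7 is 5 (since 3·5 = 15 = 2·7 + 1), so t ≡ 5·6 = 30 ≡ 2 (mod 7).
    Then x = 49 + 72·2 = 193, valid modulo lcm(72, 21) = 504: x ≡ 193 (mod 504).
Verify: 193 mod 8 = 1, 193 mod 9 = 4, 193 mod 21 = 4.

x ≡ 193 (mod 504).


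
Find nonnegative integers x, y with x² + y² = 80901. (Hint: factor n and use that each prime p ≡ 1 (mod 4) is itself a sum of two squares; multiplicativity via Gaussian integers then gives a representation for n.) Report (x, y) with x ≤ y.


Step 1: Factor n = 80901 = 3^2 · 89 · 101.
Step 2: Check the mod-4 condition on each prime factor: 3 ≡ 3 (mod 4), exponent 2 (must be even); 89 ≡ 1 (mod 4), exponent 1; 101 ≡ 1 (mod 4), exponent 1.
All primes ≡ 3 (mod 4) appear to even exponent (or don't appear), so by the two-squares theorem n IS expressible as a sum of two squares.
Step 3: Build a representation. Group n = k² · m with k = 3 and m = 89 · 101 = 8989 (a product of primes ≡ 1 (mod 4)); a representation of m scales to one of n via (k·x)² + (k·y)² = k²(x² + y²). Each prime p ≡ 1 (mod 4) is itself a sum of two squares; find a² by testing p − a² for a perfect square:
  89: 89 − 1² = 88, 89 − 2² = 85, 89 − 3² = 80, 89 − 4² = 73, 89 − 5² = 64 = 8² ⇒ 89 = 5² + 8².
  101: 101 − 1² = 100 = 10² ⇒ 101 = 1² + 10².
  Combine using the Brahmagupta–Fibonacci identity (a² + b²)(c² + d²) = (ac − bd)² + (ad + bc)² = (ac + bd)² + (ad − bc)²:
  89 · 101 = 8989: from (5² + 8²)(1² + 10²), take (5·1 − 8·10, 5·10 + 8·1) = (5 − 80, 50 + 8) = (-75, 58); dropping signs (only squares matter) gives (75, 58); check 75² + 58² = 5625 + 3364 = 8989 ✓.
  Scale by k = 3: (3·75, 3·58) = (225, 174).
Step 4: Order so x ≤ y and verify: 174² + 225² = 30276 + 50625 = 80901 = n. ✓

n = 80901 = 174² + 225² (one valid representation with x ≤ y).


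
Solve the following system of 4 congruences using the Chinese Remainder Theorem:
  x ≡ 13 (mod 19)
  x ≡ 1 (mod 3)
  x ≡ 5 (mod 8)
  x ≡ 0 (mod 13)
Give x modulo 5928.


Product of moduli M = 19 · 3 · 8 · 13 = 5928.
Merge one congruence at a time:
  Start: x ≡ 13 (mod 19).
  Combine with x ≡ 1 (mod 3); new modulus lcm = 57.
    Write x = 13 + 19·t and substitute into x ≡ 1 (mod 3): 19·t ≡ 1 − 13 = -12 (mod 3).
    Reduce coefficients mod 3: 1·t ≡ 0 (mod 3).
    So t ≡ 0 (mod 3).
    Then x = 13 + 19·0 = 13, valid modulo lcm(19, 3) = 57: x ≡ 13 (mod 57).
  Combine with x ≡ 5 (mod 8); new modulus lcm = 456.
    Write x = 13 + 57·t and substitute into x ≡ 5 (mod 8): 57·t ≡ 5 − 13 = -8 (mod 8).
    Reduce coefficients mod 8: 1·t ≡ 0 (mod 8).
    So t ≡ 0 (mod 8).
    Then x = 13 + 57·0 = 13, valid modulo lcm(57, 8) = 456: x ≡ 13 (mod 456).
  Combine with x ≡ 0 (mod 13); new modulus lcm = 5928.
    Write x = 13 + 456·t and substitute into x ≡ 0 (mod 13): 456·t ≡ 0 − 13 = -13 (mod 13).
    Reduce coefficients mod 13: 1·t ≡ 0 (mod 13).
    So t ≡ 0 (mod 13).
    Then x = 13 + 456·0 = 13, valid modulo lcm(456, 13) = 5928: x ≡ 13 (mod 5928).
Verify against each original: 13 mod 19 = 13, 13 mod 3 = 1, 13 mod 8 = 5, 13 mod 13 = 0.

x ≡ 13 (mod 5928).


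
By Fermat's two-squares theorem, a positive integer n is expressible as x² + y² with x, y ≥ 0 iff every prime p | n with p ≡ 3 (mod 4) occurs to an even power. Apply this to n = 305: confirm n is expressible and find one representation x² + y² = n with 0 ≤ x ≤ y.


Step 1: Factor n = 305 = 5 · 61.
Step 2: Check the mod-4 condition on each prime factor: 5 ≡ 1 (mod 4), exponent 1; 61 ≡ 1 (mod 4), exponent 1.
All primes ≡ 3 (mod 4) appear to even exponent (or don't appear), so by the two-squares theorem n IS expressible as a sum of two squares.
Step 3: Build a representation. Here n = 5 · 61 is a product of primes ≡ 1 (mod 4). Each prime p ≡ 1 (mod 4) is itself a sum of two squares; find a² by testing p − a² for a perfect square:
  5: 5 − 1² = 4 = 2² ⇒ 5 = 1² + 2².
  61: 61 − 1² = 60, 61 − 2² = 57, 61 − 3² = 52, 61 − 4² = 45, 61 − 5² = 36 = 6² ⇒ 61 = 5² + 6².
  Combine using the Brahmagupta–Fibonacci identity (a² + b²)(c² + d²) = (ac − bd)² + (ad + bc)² = (ac + bd)² + (ad − bc)²:
  5 · 61 = 305: from (1² + 2²)(5² + 6²), take (1·5 − 2·6, 1·6 + 2·5) = (5 − 12, 6 + 10) = (-7, 16); dropping signs (only squares matter) gives (7, 16); check 7² + 16² = 49 + 256 = 305 ✓.
Step 4: Order so x ≤ y and verify: 7² + 16² = 49 + 256 = 305 = n. ✓

n = 305 = 7² + 16² (one valid representation with x ≤ y).


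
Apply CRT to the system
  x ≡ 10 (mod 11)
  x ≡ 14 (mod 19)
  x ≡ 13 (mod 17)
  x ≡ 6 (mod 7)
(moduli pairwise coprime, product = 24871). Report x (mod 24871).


Product of moduli M = 11 · 19 · 17 · 7 = 24871.
Merge one congruence at a time:
  Start: x ≡ 10 (mod 11).
  Combine with x ≡ 14 (mod 19); new modulus lcm = 209.
    Write x = 10 + 11·t and substitute into x ≡ 14 (mod 19): 11·t ≡ 14 − 10 = 4 (mod 19).
    The inverse of 11 mod 19 is 7 (since 11·7 = 77 = 4·19 + 1), so t ≡ 7·4 = 28 ≡ 9 (mod 19).
    Then x = 10 + 11·9 = 109, valid modulo lcm(11, 19) = 209: x ≡ 109 (mod 209).
  Combine with x ≡ 13 (mod 17); new modulus lcm = 3553.
    Write x = 109 + 209·t and substitute into x ≡ 13 (mod 17): 209·t ≡ 13 − 109 = -96 (mod 17).
    Reduce coefficients mod 17: 5·t ≡ 6 (mod 17).
    The inverse of 5 mod 17 is 7 (since 5·7 = 35 = 2·17 + 1), so t ≡ 7·6 = 42 ≡ 8 (mod 17).
    Then x = 109 + 209·8 = 1781, valid modulo lcm(209, 17) = 3553: x ≡ 1781 (mod 3553).
  Combine with x ≡ 6 (mod 7); new modulus lcm = 24871.
    Write x = 1781 + 3553·t and substitute into x ≡ 6 (mod 7): 3553·t ≡ 6 − 1781 = -1775 (mod 7).
    Reduce coefficients mod 7: 4·t ≡ 3 (mod 7).
    The inverse of 4 mod 7 is 2 (since 4·2 = 8 = 1·7 + 1), so t ≡ 2·3 = 6 ≡ 6 (mod 7).
    Then x = 1781 + 3553·6 = 23099, valid modulo lcm(3553, 7) = 24871: x ≡ 23099 (mod 24871).
Verify against each original: 23099 mod 11 = 10, 23099 mod 19 = 14, 23099 mod 17 = 13, 23099 mod 7 = 6.

x ≡ 23099 (mod 24871).


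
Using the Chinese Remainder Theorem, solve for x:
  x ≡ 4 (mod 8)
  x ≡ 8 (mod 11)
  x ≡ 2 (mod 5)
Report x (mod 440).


Moduli 8, 11, 5 are pairwise coprime; by CRT there is a unique solution modulo M = 8 · 11 · 5 = 440.
Solve pairwise, accumulating the modulus:
  Start with x ≡ 4 (mod 8).
  Combine with x ≡ 8 (mod 11): since gcd(8, 11) = 1, we get a unique residue mod 88.
    Write x = 4 + 8·t and substitute into x ≡ 8 (mod 11): 8·t ≡ 8 − 4 = 4 (mod 11).
    The inverse of 8 mod 11 is 7 (since 8·7 = 56 = 5·11 + 1), so t ≡ 7·4 = 28 ≡ 6 (mod 11).
    Then x = 4 + 8·6 = 52, valid modulo lcm(8, 11) = 88: x ≡ 52 (mod 88).
  Combine with x ≡ 2 (mod 5): since gcd(88, 5) = 1, we get a unique residue mod 440.
    Write x = 52 + 88·t and substitute into x ≡ 2 (mod 5): 88·t ≡ 2 − 52 = -50 (mod 5).
    Reduce coefficients mod 5: 3·t ≡ 0 (mod 5).
    The inverse of 3 mod 5 is 2 (since 3·2 = 6 = 1·5 + 1), so t ≡ 2·0 = 0 ≡ 0 (mod 5).
    Then x = 52 + 88·0 = 52, valid modulo lcm(88, 5) = 440: x ≡ 52 (mod 440).
Verify: 52 mod 8 = 4 ✓, 52 mod 11 = 8 ✓, 52 mod 5 = 2 ✓.

x ≡ 52 (mod 440).


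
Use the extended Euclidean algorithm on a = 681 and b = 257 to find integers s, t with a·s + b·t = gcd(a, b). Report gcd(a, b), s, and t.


Euclidean algorithm on (681, 257) — divide until remainder is 0:
  681 = 2 · 257 + 167
  257 = 1 · 167 + 90
  167 = 1 · 90 + 77
  90 = 1 · 77 + 13
  77 = 5 · 13 + 12
  13 = 1 · 12 + 1
  12 = 12 · 1 + 0
gcd(681, 257) = 1.
Track Bezout coefficients alongside the remainders: start with r₀ = 681 = a·1 + b·0 (s = 1, t = 0) and r₁ = 257 = a·0 + b·1 (s = 0, t = 1); each new remainder r_{k+1} = r_{k-1} − q_k·r_k inherits s_{k+1} = s_{k-1} − q_k·s_k, t_{k+1} = t_{k-1} − q_k·t_k, so r_k = a·s_k + b·t_k at every step:
  q = 2: r = 167, s = 1 − 2·0 = 1, t = 0 − 2·1 = -2  (check: 681·1 + 257·(-2) = 167)
  q = 1: r = 90, s = 0 − 1·1 = -1, t = 1 − 1·(-2) = 3  (check: 681·(-1) + 257·3 = 90)
  q = 1: r = 77, s = 1 − 1·(-1) = 2, t = -2 − 1·3 = -5  (check: 681·2 + 257·(-5) = 77)
  q = 1: r = 13, s = -1 − 1·2 = -3, t = 3 − 1·(-5) = 8  (check: 681·(-3) + 257·8 = 13)
  q = 5: r = 12, s = 2 − 5·(-3) = 17, t = -5 − 5·8 = -45  (check: 681·17 + 257·(-45) = 12)
  q = 1: r = 1, s = -3 − 1·17 = -20, t = 8 − 1·(-45) = 53  (check: 681·(-20) + 257·53 = 1)
The row with r = 1 (the gcd) gives the Bezout coefficients s = -20, t = 53.
Result: 681 · (-20) + 257 · (53) = 1.

gcd(681, 257) = 1; s = -20, t = 53 (check: 681·(-20) + 257·53 = 1).


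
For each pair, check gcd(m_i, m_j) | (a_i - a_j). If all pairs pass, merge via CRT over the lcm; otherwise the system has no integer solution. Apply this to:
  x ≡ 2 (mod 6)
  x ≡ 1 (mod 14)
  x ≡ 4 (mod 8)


Moduli 6, 14, 8 are not pairwise coprime, so CRT works modulo lcm(m_i) when all pairwise compatibility conditions hold.
Pairwise compatibility: gcd(m_i, m_j) must divide a_i - a_j for every pair.
Merge one congruence at a time:
  Start: x ≡ 2 (mod 6).
  Combine with x ≡ 1 (mod 14): gcd(6, 14) = 2, and 1 - 2 = -1 is NOT divisible by 2.
    ⇒ system is inconsistent (no integer solution).

No solution (the system is inconsistent).


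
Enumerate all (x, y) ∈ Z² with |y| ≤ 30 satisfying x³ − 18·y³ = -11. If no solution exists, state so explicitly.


The equation is x³ - 18y³ = -11. For fixed y, x³ = 18·y³ − 11, so a solution requires the RHS to be a perfect cube.
Strategy: iterate y from -30 to 30, compute RHS = 18·y³ − 11, and check whether it is a (positive or negative) perfect cube.
Check small values of y:
  y = 0: RHS = -11 is not a perfect cube.
  y = 1: RHS = 7 is not a perfect cube.
  y = -1: RHS = -29 is not a perfect cube.
  y = 2: RHS = 133 is not a perfect cube.
  y = -2: RHS = -155 is not a perfect cube.
  y = 3: RHS = 475 is not a perfect cube.
  y = -3: RHS = -497 is not a perfect cube.
Continuing the search up to |y| = 30 finds no solutions either.
No (x, y) in the scanned range satisfies the equation.

No integer solutions with |y| ≤ 30.


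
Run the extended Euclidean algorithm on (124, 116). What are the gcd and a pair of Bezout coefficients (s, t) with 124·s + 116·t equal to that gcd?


Euclidean algorithm on (124, 116) — divide until remainder is 0:
  124 = 1 · 116 + 8
  116 = 14 · 8 + 4
  8 = 2 · 4 + 0
gcd(124, 116) = 4.
Track Bezout coefficients alongside the remainders: start with r₀ = 124 = a·1 + b·0 (s = 1, t = 0) and r₁ = 116 = a·0 + b·1 (s = 0, t = 1); each new remainder r_{k+1} = r_{k-1} − q_k·r_k inherits s_{k+1} = s_{k-1} − q_k·s_k, t_{k+1} = t_{k-1} − q_k·t_k, so r_k = a·s_k + b·t_k at every step:
  q = 1: r = 8, s = 1 − 1·0 = 1, t = 0 − 1·1 = -1  (check: 124·1 + 116·(-1) = 8)
  q = 14: r = 4, s = 0 − 14·1 = -14, t = 1 − 14·(-1) = 15  (check: 124·(-14) + 116·15 = 4)
The row with r = 4 (the gcd) gives the Bezout coefficients s = -14, t = 15.
Result: 124 · (-14) + 116 · (15) = 4.

gcd(124, 116) = 4; s = -14, t = 15 (check: 124·(-14) + 116·15 = 4).


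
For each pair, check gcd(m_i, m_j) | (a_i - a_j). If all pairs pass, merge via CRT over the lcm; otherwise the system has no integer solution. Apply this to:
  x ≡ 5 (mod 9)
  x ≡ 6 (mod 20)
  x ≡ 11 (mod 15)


Moduli 9, 20, 15 are not pairwise coprime, so CRT works modulo lcm(m_i) when all pairwise compatibility conditions hold.
Pairwise compatibility: gcd(m_i, m_j) must divide a_i - a_j for every pair.
Merge one congruence at a time:
  Start: x ≡ 5 (mod 9).
  Combine with x ≡ 6 (mod 20): gcd(9, 20) = 1; 6 - 5 = 1, which IS divisible by 1, so compatible.
    Write x = 5 + 9·t and substitute into x ≡ 6 (mod 20): 9·t ≡ 6 − 5 = 1 (mod 20).
    The inverse of 9 mod 20 is 9 (since 9·9 = 81 = 4·20 + 1), so t ≡ 9·1 = 9 ≡ 9 (mod 20).
    Then x = 5 + 9·9 = 86, valid modulo lcm(9, 20) = 180: x ≡ 86 (mod 180).
  Combine with x ≡ 11 (mod 15): gcd(180, 15) = 15; 11 - 86 = -75, which IS divisible by 15, so compatible.
    Write x = 86 + 180·t and substitute into x ≡ 11 (mod 15): 180·t ≡ 11 − 86 = -75 (mod 15).
    Divide the congruence (and modulus) by g = 15: 12·t ≡ -5 (mod 1).
    Modulo 1 every t works; take t = 0.
    Then x = 86 + 180·0 = 86, valid modulo lcm(180, 15) = 180: x ≡ 86 (mod 180).
Verify: 86 mod 9 = 5, 86 mod 20 = 6, 86 mod 15 = 11.

x ≡ 86 (mod 180).


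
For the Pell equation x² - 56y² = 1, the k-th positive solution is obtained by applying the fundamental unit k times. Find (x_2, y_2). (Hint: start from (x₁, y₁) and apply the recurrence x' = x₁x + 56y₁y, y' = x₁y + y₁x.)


Step 1: Find the fundamental solution (x₁, y₁) of x² - 56y² = 1.
  Expand √56 as a continued fraction. a₀ = ⌊√56⌋ = 7; iterate m_{k+1} = d_k·a_k − m_k, d_{k+1} = (56 − m_{k+1}²)/d_k, a_{k+1} = ⌊(a₀ + m_{k+1})/d_{k+1}⌋ (starting m₀ = 0, d₀ = 1), with convergents p_k = a_k·p_{k-1} + p_{k-2}, q_k = a_k·q_{k-1} + q_{k-2} (p₋₁ = 1, q₋₁ = 0):
  k = 0: a₀ = 7; p₀/q₀ = 7/1; p₀² − 56·q₀² = 49 − 56 = -7.
  k = 1: m = 7, d = 7, a = ⌊(7 + 7)/7⌋ = 2; p/q = (2·7 + 1)/(2·1 + 0) = 15/2; p² − 56·q² = 225 − 224 = 1.
  The first convergent with p² − 56·q² = 1 gives the fundamental solution (x₁, y₁) = (15, 2).
Step 2: Apply the recurrence (x_{n+1}, y_{n+1}) = (x₁x_n + 56y₁y_n, x₁y_n + y₁x_n) repeatedly.
  From (x_1, y_1) = (15, 2): x_2 = 15·15 + 56·2·2 = 449; y_2 = 15·2 + 2·15 = 60.
Step 3: Verify x_2² - 56·y_2² = 201601 - 201600 = 1 (should be 1). ✓

(x_1, y_1) = (15, 2); (x_2, y_2) = (449, 60).


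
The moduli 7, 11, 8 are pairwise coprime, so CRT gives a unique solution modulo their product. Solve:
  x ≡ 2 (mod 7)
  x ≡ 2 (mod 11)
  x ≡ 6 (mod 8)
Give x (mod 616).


Moduli 7, 11, 8 are pairwise coprime; by CRT there is a unique solution modulo M = 7 · 11 · 8 = 616.
Solve pairwise, accumulating the modulus:
  Start with x ≡ 2 (mod 7).
  Combine with x ≡ 2 (mod 11): since gcd(7, 11) = 1, we get a unique residue mod 77.
    Write x = 2 + 7·t and substitute into x ≡ 2 (mod 11): 7·t ≡ 2 − 2 = 0 (mod 11).
    The inverse of 7 mod 11 is 8 (since 7·8 = 56 = 5·11 + 1), so t ≡ 8·0 = 0 ≡ 0 (mod 11).
    Then x = 2 + 7·0 = 2, valid modulo lcm(7, 11) = 77: x ≡ 2 (mod 77).
  Combine with x ≡ 6 (mod 8): since gcd(77, 8) = 1, we get a unique residue mod 616.
    Write x = 2 + 77·t and substitute into x ≡ 6 (mod 8): 77·t ≡ 6 − 2 = 4 (mod 8).
    Reduce coefficients mod 8: 5·t ≡ 4 (mod 8).
    The inverse of 5 mod 8 is 5 (since 5·5 = 25 = 3·8 + 1), so t ≡ 5·4 = 20 ≡ 4 (mod 8).
    Then x = 2 + 77·4 = 310, valid modulo lcm(77, 8) = 616: x ≡ 310 (mod 616).
Verify: 310 mod 7 = 2 ✓, 310 mod 11 = 2 ✓, 310 mod 8 = 6 ✓.

x ≡ 310 (mod 616).


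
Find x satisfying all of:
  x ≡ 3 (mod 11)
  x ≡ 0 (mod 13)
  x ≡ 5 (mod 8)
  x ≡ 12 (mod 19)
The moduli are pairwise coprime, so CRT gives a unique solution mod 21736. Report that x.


Product of moduli M = 11 · 13 · 8 · 19 = 21736.
Merge one congruence at a time:
  Start: x ≡ 3 (mod 11).
  Combine with x ≡ 0 (mod 13); new modulus lcm = 143.
    Write x = 3 + 11·t and substitute into x ≡ 0 (mod 13): 11·t ≡ 0 − 3 = -3 (mod 13).
    Reduce coefficients mod 13: 11·t ≡ 10 (mod 13).
    The inverse of 11 mod 13 is 6 (since 11·6 = 66 = 5·13 + 1), so t ≡ 6·10 = 60 ≡ 8 (mod 13).
    Then x = 3 + 11·8 = 91, valid modulo lcm(11, 13) = 143: x ≡ 91 (mod 143).
  Combine with x ≡ 5 (mod 8); new modulus lcm = 1144.
    Write x = 91 + 143·t and substitute into x ≡ 5 (mod 8): 143·t ≡ 5 − 91 = -86 (mod 8).
    Reduce coefficients mod 8: 7·t ≡ 2 (mod 8).
    The inverse of 7 mod 8 is 7 (since 7·7 = 49 = 6·8 + 1), so t ≡ 7·2 = 14 ≡ 6 (mod 8).
    Then x = 91 + 143·6 = 949, valid modulo lcm(143, 8) = 1144: x ≡ 949 (mod 1144).
  Combine with x ≡ 12 (mod 19); new modulus lcm = 21736.
    Write x = 949 + 1144·t and substitute into x ≡ 12 (mod 19): 1144·t ≡ 12 − 949 = -937 (mod 19).
    Reduce coefficients mod 19: 4·t ≡ 13 (mod 19).
    The inverse of 4 mod 19 is 5 (since 4·5 = 20 = 1·19 + 1), so t ≡ 5·13 = 65 ≡ 8 (mod 19).
    Then x = 949 + 1144·8 = 10101, valid modulo lcm(1144, 19) = 21736: x ≡ 10101 (mod 21736).
Verify against each original: 10101 mod 11 = 3, 10101 mod 13 = 0, 10101 mod 8 = 5, 10101 mod 19 = 12.

x ≡ 10101 (mod 21736).


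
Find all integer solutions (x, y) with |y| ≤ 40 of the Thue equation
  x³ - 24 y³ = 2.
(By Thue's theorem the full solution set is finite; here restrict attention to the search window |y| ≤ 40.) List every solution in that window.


The equation is x³ - 24y³ = 2. For fixed y, x³ = 24·y³ + 2, so a solution requires the RHS to be a perfect cube.
Strategy: iterate y from -40 to 40, compute RHS = 24·y³ + 2, and check whether it is a (positive or negative) perfect cube.
Check small values of y:
  y = 0: RHS = 2 is not a perfect cube.
  y = 1: RHS = 26 is not a perfect cube.
  y = -1: RHS = -22 is not a perfect cube.
  y = 2: RHS = 194 is not a perfect cube.
  y = -2: RHS = -190 is not a perfect cube.
  y = 3: RHS = 650 is not a perfect cube.
  y = -3: RHS = -646 is not a perfect cube.
Continuing the search up to |y| = 40 finds no solutions either.
No (x, y) in the scanned range satisfies the equation.

No integer solutions with |y| ≤ 40.


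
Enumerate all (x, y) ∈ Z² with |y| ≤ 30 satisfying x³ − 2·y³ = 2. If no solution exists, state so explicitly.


The equation is x³ - 2y³ = 2. For fixed y, x³ = 2·y³ + 2, so a solution requires the RHS to be a perfect cube.
Strategy: iterate y from -30 to 30, compute RHS = 2·y³ + 2, and check whether it is a (positive or negative) perfect cube.
Check small values of y:
  y = 0: RHS = 2 is not a perfect cube.
  y = 1: RHS = 4 is not a perfect cube.
  y = -1: RHS = 0 = (0)³ ⇒ x = 0 works.
  y = 2: RHS = 18 is not a perfect cube.
  y = -2: RHS = -14 is not a perfect cube.
  y = 3: RHS = 56 is not a perfect cube.
  y = -3: RHS = -52 is not a perfect cube.
Continuing the search up to |y| = 30 finds no further solutions beyond those listed.
Collected solutions: (0, -1).

Solutions (with |y| ≤ 30): (0, -1).


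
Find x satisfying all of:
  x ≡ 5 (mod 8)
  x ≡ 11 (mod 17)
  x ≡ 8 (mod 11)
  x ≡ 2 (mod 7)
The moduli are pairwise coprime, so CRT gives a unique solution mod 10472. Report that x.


Product of moduli M = 8 · 17 · 11 · 7 = 10472.
Merge one congruence at a time:
  Start: x ≡ 5 (mod 8).
  Combine with x ≡ 11 (mod 17); new modulus lcm = 136.
    Write x = 5 + 8·t and substitute into x ≡ 11 (mod 17): 8·t ≡ 11 − 5 = 6 (mod 17).
    The inverse of 8 mod 17 is 15 (since 8·15 = 120 = 7·17 + 1), so t ≡ 15·6 = 90 ≡ 5 (mod 17).
    Then x = 5 + 8·5 = 45, valid modulo lcm(8, 17) = 136: x ≡ 45 (mod 136).
  Combine with x ≡ 8 (mod 11); new modulus lcm = 1496.
    Write x = 45 + 136·t and substitute into x ≡ 8 (mod 11): 136·t ≡ 8 − 45 = -37 (mod 11).
    Reduce coefficients mod 11: 4·t ≡ 7 (mod 11).
    The inverse of 4 mod 11 is 3 (since 4·3 = 12 = 1·11 + 1), so t ≡ 3·7 = 21 ≡ 10 (mod 11).
    Then x = 45 + 136·10 = 1405, valid modulo lcm(136, 11) = 1496: x ≡ 1405 (mod 1496).
  Combine with x ≡ 2 (mod 7); new modulus lcm = 10472.
    Write x = 1405 + 1496·t and substitute into x ≡ 2 (mod 7): 1496·t ≡ 2 − 1405 = -1403 (mod 7).
    Reduce coefficients mod 7: 5·t ≡ 4 (mod 7).
    The inverse of 5 mod 7 is 3 (since 5·3 = 15 = 2·7 + 1), so t ≡ 3·4 = 12 ≡ 5 (mod 7).
    Then x = 1405 + 1496·5 = 8885, valid modulo lcm(1496, 7) = 10472: x ≡ 8885 (mod 10472).
Verify against each original: 8885 mod 8 = 5, 8885 mod 17 = 11, 8885 mod 11 = 8, 8885 mod 7 = 2.

x ≡ 8885 (mod 10472).


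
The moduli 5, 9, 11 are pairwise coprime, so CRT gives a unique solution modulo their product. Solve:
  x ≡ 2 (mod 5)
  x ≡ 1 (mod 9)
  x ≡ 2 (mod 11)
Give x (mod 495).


Moduli 5, 9, 11 are pairwise coprime; by CRT there is a unique solution modulo M = 5 · 9 · 11 = 495.
Solve pairwise, accumulating the modulus:
  Start with x ≡ 2 (mod 5).
  Combine with x ≡ 1 (mod 9): since gcd(5, 9) = 1, we get a unique residue mod 45.
    Write x = 2 + 5·t and substitute into x ≡ 1 (mod 9): 5·t ≡ 1 − 2 = -1 (mod 9).
    Reduce coefficients mod 9: 5·t ≡ 8 (mod 9).
    The inverse of 5 mod 9 is 2 (since 5·2 = 10 = 1·9 + 1), so t ≡ 2·8 = 16 ≡ 7 (mod 9).
    Then x = 2 + 5·7 = 37, valid modulo lcm(5, 9) = 45: x ≡ 37 (mod 45).
  Combine with x ≡ 2 (mod 11): since gcd(45, 11) = 1, we get a unique residue mod 495.
    Write x = 37 + 45·t and substitute into x ≡ 2 (mod 11): 45·t ≡ 2 − 37 = -35 (mod 11).
    Reduce coefficients mod 11: 1·t ≡ 9 (mod 11).
    So t ≡ 9 (mod 11).
    Then x = 37 + 45·9 = 442, valid modulo lcm(45, 11) = 495: x ≡ 442 (mod 495).
Verify: 442 mod 5 = 2 ✓, 442 mod 9 = 1 ✓, 442 mod 11 = 2 ✓.

x ≡ 442 (mod 495).


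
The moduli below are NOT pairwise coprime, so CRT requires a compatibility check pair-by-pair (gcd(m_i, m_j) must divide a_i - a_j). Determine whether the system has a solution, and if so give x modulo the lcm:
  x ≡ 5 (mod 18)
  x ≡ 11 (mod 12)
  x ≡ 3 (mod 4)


Moduli 18, 12, 4 are not pairwise coprime, so CRT works modulo lcm(m_i) when all pairwise compatibility conditions hold.
Pairwise compatibility: gcd(m_i, m_j) must divide a_i - a_j for every pair.
Merge one congruence at a time:
  Start: x ≡ 5 (mod 18).
  Combine with x ≡ 11 (mod 12): gcd(18, 12) = 6; 11 - 5 = 6, which IS divisible by 6, so compatible.
    Write x = 5 + 18·t and substitute into x ≡ 11 (mod 12): 18·t ≡ 11 − 5 = 6 (mod 12).
    Divide the congruence (and modulus) by g = 6: 3·t ≡ 1 (mod 2).
    Reduce coefficients mod 2: 1·t ≡ 1 (mod 2).
    So t ≡ 1 (mod 2).
    Then x = 5 + 18·1 = 23, valid modulo lcm(18, 12) = 36: x ≡ 23 (mod 36).
  Combine with x ≡ 3 (mod 4): gcd(36, 4) = 4; 3 - 23 = -20, which IS divisible by 4, so compatible.
    Write x = 23 + 36·t and substitute into x ≡ 3 (mod 4): 36·t ≡ 3 − 23 = -20 (mod 4).
    Divide the congruence (and modulus) by g = 4: 9·t ≡ -5 (mod 1).
    Modulo 1 every t works; take t = 0.
    Then x = 23 + 36·0 = 23, valid modulo lcm(36, 4) = 36: x ≡ 23 (mod 36).
Verify: 23 mod 18 = 5, 23 mod 12 = 11, 23 mod 4 = 3.

x ≡ 23 (mod 36).


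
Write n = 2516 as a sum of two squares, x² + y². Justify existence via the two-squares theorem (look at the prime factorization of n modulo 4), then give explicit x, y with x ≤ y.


Step 1: Factor n = 2516 = 2^2 · 17 · 37.
Step 2: Check the mod-4 condition on each prime factor: 2 = 2 (special); 17 ≡ 1 (mod 4), exponent 1; 37 ≡ 1 (mod 4), exponent 1.
All primes ≡ 3 (mod 4) appear to even exponent (or don't appear), so by the two-squares theorem n IS expressible as a sum of two squares.
Step 3: Build a representation. Group n = k² · m with k = 2 and m = 17 · 37 = 629 (a product of primes ≡ 1 (mod 4)); a representation of m scales to one of n via (k·x)² + (k·y)² = k²(x² + y²). Each prime p ≡ 1 (mod 4) is itself a sum of two squares; find a² by testing p − a² for a perfect square:
  17: 17 − 1² = 16 = 4² ⇒ 17 = 1² + 4².
  37: 37 − 1² = 36 = 6² ⇒ 37 = 1² + 6².
  Combine using the Brahmagupta–Fibonacci identity (a² + b²)(c² + d²) = (ac − bd)² + (ad + bc)² = (ac + bd)² + (ad − bc)²:
  17 · 37 = 629: from (1² + 4²)(1² + 6²), take (1·1 − 4·6, 1·6 + 4·1) = (1 − 24, 6 + 4) = (-23, 10); dropping signs (only squares matter) gives (23, 10); check 23² + 10² = 529 + 100 = 629 ✓.
  Scale by k = 2: (2·23, 2·10) = (46, 20).
Step 4: Order so x ≤ y and verify: 20² + 46² = 400 + 2116 = 2516 = n. ✓

n = 2516 = 20² + 46² (one valid representation with x ≤ y).


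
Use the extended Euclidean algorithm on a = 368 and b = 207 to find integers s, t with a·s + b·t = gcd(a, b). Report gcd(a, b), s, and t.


Euclidean algorithm on (368, 207) — divide until remainder is 0:
  368 = 1 · 207 + 161
  207 = 1 · 161 + 46
  161 = 3 · 46 + 23
  46 = 2 · 23 + 0
gcd(368, 207) = 23.
Track Bezout coefficients alongside the remainders: start with r₀ = 368 = a·1 + b·0 (s = 1, t = 0) and r₁ = 207 = a·0 + b·1 (s = 0, t = 1); each new remainder r_{k+1} = r_{k-1} − q_k·r_k inherits s_{k+1} = s_{k-1} − q_k·s_k, t_{k+1} = t_{k-1} − q_k·t_k, so r_k = a·s_k + b·t_k at every step:
  q = 1: r = 161, s = 1 − 1·0 = 1, t = 0 − 1·1 = -1  (check: 368·1 + 207·(-1) = 161)
  q = 1: r = 46, s = 0 − 1·1 = -1, t = 1 − 1·(-1) = 2  (check: 368·(-1) + 207·2 = 46)
  q = 3: r = 23, s = 1 − 3·(-1) = 4, t = -1 − 3·2 = -7  (check: 368·4 + 207·(-7) = 23)
The row with r = 23 (the gcd) gives the Bezout coefficients s = 4, t = -7.
Result: 368 · (4) + 207 · (-7) = 23.

gcd(368, 207) = 23; s = 4, t = -7 (check: 368·4 + 207·(-7) = 23).


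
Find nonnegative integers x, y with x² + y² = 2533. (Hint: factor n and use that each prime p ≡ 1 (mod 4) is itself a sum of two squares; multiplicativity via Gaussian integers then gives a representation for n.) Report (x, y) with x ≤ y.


Step 1: Factor n = 2533 = 17 · 149.
Step 2: Check the mod-4 condition on each prime factor: 17 ≡ 1 (mod 4), exponent 1; 149 ≡ 1 (mod 4), exponent 1.
All primes ≡ 3 (mod 4) appear to even exponent (or don't appear), so by the two-squares theorem n IS expressible as a sum of two squares.
Step 3: Build a representation. Here n = 17 · 149 is a product of primes ≡ 1 (mod 4). Each prime p ≡ 1 (mod 4) is itself a sum of two squares; find a² by testing p − a² for a perfect square:
  17: 17 − 1² = 16 = 4² ⇒ 17 = 1² + 4².
  149: 149 − 1² = 148, 149 − 2² = 145, 149 − 3² = 140, 149 − 4² = 133, 149 − 5² = 124, 149 − 6² = 113, 149 − 7² = 100 = 10² ⇒ 149 = 7² + 10².
  Combine using the Brahmagupta–Fibonacci identity (a² + b²)(c² + d²) = (ac − bd)² + (ad + bc)² = (ac + bd)² + (ad − bc)²:
  17 · 149 = 2533: from (1² + 4²)(7² + 10²), take (1·7 − 4·10, 1·10 + 4·7) = (7 − 40, 10 + 28) = (-33, 38); dropping signs (only squares matter) gives (33, 38); check 33² + 38² = 1089 + 1444 = 2533 ✓.
Step 4: Order so x ≤ y and verify: 33² + 38² = 1089 + 1444 = 2533 = n. ✓

n = 2533 = 33² + 38² (one valid representation with x ≤ y).


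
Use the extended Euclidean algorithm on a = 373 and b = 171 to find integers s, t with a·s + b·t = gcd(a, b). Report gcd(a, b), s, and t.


Euclidean algorithm on (373, 171) — divide until remainder is 0:
  373 = 2 · 171 + 31
  171 = 5 · 31 + 16
  31 = 1 · 16 + 15
  16 = 1 · 15 + 1
  15 = 15 · 1 + 0
gcd(373, 171) = 1.
Track Bezout coefficients alongside the remainders: start with r₀ = 373 = a·1 + b·0 (s = 1, t = 0) and r₁ = 171 = a·0 + b·1 (s = 0, t = 1); each new remainder r_{k+1} = r_{k-1} − q_k·r_k inherits s_{k+1} = s_{k-1} − q_k·s_k, t_{k+1} = t_{k-1} − q_k·t_k, so r_k = a·s_k + b·t_k at every step:
  q = 2: r = 31, s = 1 − 2·0 = 1, t = 0 − 2·1 = -2  (check: 373·1 + 171·(-2) = 31)
  q = 5: r = 16, s = 0 − 5·1 = -5, t = 1 − 5·(-2) = 11  (check: 373·(-5) + 171·11 = 16)
  q = 1: r = 15, s = 1 − 1·(-5) = 6, t = -2 − 1·11 = -13  (check: 373·6 + 171·(-13) = 15)
  q = 1: r = 1, s = -5 − 1·6 = -11, t = 11 − 1·(-13) = 24  (check: 373·(-11) + 171·24 = 1)
The row with r = 1 (the gcd) gives the Bezout coefficients s = -11, t = 24.
Result: 373 · (-11) + 171 · (24) = 1.

gcd(373, 171) = 1; s = -11, t = 24 (check: 373·(-11) + 171·24 = 1).


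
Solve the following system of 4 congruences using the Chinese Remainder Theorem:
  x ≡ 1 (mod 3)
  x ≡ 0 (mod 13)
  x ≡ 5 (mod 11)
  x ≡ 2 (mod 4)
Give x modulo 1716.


Product of moduli M = 3 · 13 · 11 · 4 = 1716.
Merge one congruence at a time:
  Start: x ≡ 1 (mod 3).
  Combine with x ≡ 0 (mod 13); new modulus lcm = 39.
    Write x = 1 + 3·t and substitute into x ≡ 0 (mod 13): 3·t ≡ 0 − 1 = -1 (mod 13).
    Reduce coefficients mod 13: 3·t ≡ 12 (mod 13).
    The inverse of 3 mod 13 is 9 (since 3·9 = 27 = 2·13 + 1), so t ≡ 9·12 = 108 ≡ 4 (mod 13).
    Then x = 1 + 3·4 = 13, valid modulo lcm(3, 13) = 39: x ≡ 13 (mod 39).
  Combine with x ≡ 5 (mod 11); new modulus lcm = 429.
    Write x = 13 + 39·t and substitute into x ≡ 5 (mod 11): 39·t ≡ 5 − 13 = -8 (mod 11).
    Reduce coefficients mod 11: 6·t ≡ 3 (mod 11).
    The inverse of 6 mod 11 is 2 (since 6·2 = 12 = 1·11 + 1), so t ≡ 2·3 = 6 ≡ 6 (mod 11).
    Then x = 13 + 39·6 = 247, valid modulo lcm(39, 11) = 429: x ≡ 247 (mod 429).
  Combine with x ≡ 2 (mod 4); new modulus lcm = 1716.
    Write x = 247 + 429·t and substitute into x ≡ 2 (mod 4): 429·t ≡ 2 − 247 = -245 (mod 4).
    Reduce coefficients mod 4: 1·t ≡ 3 (mod 4).
    So t ≡ 3 (mod 4).
    Then x = 247 + 429·3 = 1534, valid modulo lcm(429, 4) = 1716: x ≡ 1534 (mod 1716).
Verify against each original: 1534 mod 3 = 1, 1534 mod 13 = 0, 1534 mod 11 = 5, 1534 mod 4 = 2.

x ≡ 1534 (mod 1716).


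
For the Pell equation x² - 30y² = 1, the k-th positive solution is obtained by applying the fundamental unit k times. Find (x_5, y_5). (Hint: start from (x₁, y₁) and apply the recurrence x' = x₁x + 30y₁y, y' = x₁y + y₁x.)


Step 1: Find the fundamental solution (x₁, y₁) of x² - 30y² = 1.
  Expand √30 as a continued fraction. a₀ = ⌊√30⌋ = 5; iterate m_{k+1} = d_k·a_k − m_k, d_{k+1} = (30 − m_{k+1}²)/d_k, a_{k+1} = ⌊(a₀ + m_{k+1})/d_{k+1}⌋ (starting m₀ = 0, d₀ = 1), with convergents p_k = a_k·p_{k-1} + p_{k-2}, q_k = a_k·q_{k-1} + q_{k-2} (p₋₁ = 1, q₋₁ = 0):
  k = 0: a₀ = 5; p₀/q₀ = 5/1; p₀² − 30·q₀² = 25 − 30 = -5.
  k = 1: m = 5, d = 5, a = ⌊(5 + 5)/5⌋ = 2; p/q = (2·5 + 1)/(2·1 + 0) = 11/2; p² − 30·q² = 121 − 120 = 1.
  The first convergent with p² − 30·q² = 1 gives the fundamental solution (x₁, y₁) = (11, 2).
Step 2: Apply the recurrence (x_{n+1}, y_{n+1}) = (x₁x_n + 30y₁y_n, x₁y_n + y₁x_n) repeatedly.
  From (x_1, y_1) = (11, 2): x_2 = 11·11 + 30·2·2 = 241; y_2 = 11·2 + 2·11 = 44.
  From (x_2, y_2) = (241, 44): x_3 = 11·241 + 30·2·44 = 5291; y_3 = 11·44 + 2·241 = 966.
  From (x_3, y_3) = (5291, 966): x_4 = 11·5291 + 30·2·966 = 116161; y_4 = 11·966 + 2·5291 = 21208.
  From (x_4, y_4) = (116161, 21208): x_5 = 11·116161 + 30·2·21208 = 2550251; y_5 = 11·21208 + 2·116161 = 465610.
Step 3: Verify x_5² - 30·y_5² = 6503780163001 - 6503780163000 = 1 (should be 1). ✓

(x_1, y_1) = (11, 2); (x_5, y_5) = (2550251, 465610).


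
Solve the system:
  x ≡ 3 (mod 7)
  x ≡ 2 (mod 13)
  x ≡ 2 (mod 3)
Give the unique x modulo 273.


Moduli 7, 13, 3 are pairwise coprime; by CRT there is a unique solution modulo M = 7 · 13 · 3 = 273.
Solve pairwise, accumulating the modulus:
  Start with x ≡ 3 (mod 7).
  Combine with x ≡ 2 (mod 13): since gcd(7, 13) = 1, we get a unique residue mod 91.
    Write x = 3 + 7·t and substitute into x ≡ 2 (mod 13): 7·t ≡ 2 − 3 = -1 (mod 13).
    Reduce coefficients mod 13: 7·t ≡ 12 (mod 13).
    The inverse of 7 mod 13 is 2 (since 7·2 = 14 = 1·13 + 1), so t ≡ 2·12 = 24 ≡ 11 (mod 13).
    Then x = 3 + 7·11 = 80, valid modulo lcm(7, 13) = 91: x ≡ 80 (mod 91).
  Combine with x ≡ 2 (mod 3): since gcd(91, 3) = 1, we get a unique residue mod 273.
    Write x = 80 + 91·t and substitute into x ≡ 2 (mod 3): 91·t ≡ 2 − 80 = -78 (mod 3).
    Reduce coefficients mod 3: 1·t ≡ 0 (mod 3).
    So t ≡ 0 (mod 3).
    Then x = 80 + 91·0 = 80, valid modulo lcm(91, 3) = 273: x ≡ 80 (mod 273).
Verify: 80 mod 7 = 3 ✓, 80 mod 13 = 2 ✓, 80 mod 3 = 2 ✓.

x ≡ 80 (mod 273).
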